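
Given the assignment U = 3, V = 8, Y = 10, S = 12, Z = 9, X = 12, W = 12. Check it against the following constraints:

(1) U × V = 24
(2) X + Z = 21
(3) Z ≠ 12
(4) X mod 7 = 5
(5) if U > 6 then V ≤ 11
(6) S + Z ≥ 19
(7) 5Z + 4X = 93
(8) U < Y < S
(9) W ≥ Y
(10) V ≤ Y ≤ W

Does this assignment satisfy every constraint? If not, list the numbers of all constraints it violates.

The assignment satisfies every constraint.

(1) U × V = 3 × 8 = 24  ✓
(2) X + Z = 12 + 9 = 21  ✓
(3) Z = 9, and 9 ≠ 12  ✓
(4) 12 mod 7 = 5  ✓
(5) U = 3, not > 6; antecedent false, conditional vacuously true  ✓
(6) S + Z = 12 + 9 = 21; 21 ≥ 19  ✓
(7) 5Z + 4X = 5(9) + 4(12) = 93  ✓
(8) values 3 < 10 < 12  ✓
(9) W = 12, Y = 10; 12 ≥ 10  ✓
(10) values 8 ≤ 10 ≤ 12  ✓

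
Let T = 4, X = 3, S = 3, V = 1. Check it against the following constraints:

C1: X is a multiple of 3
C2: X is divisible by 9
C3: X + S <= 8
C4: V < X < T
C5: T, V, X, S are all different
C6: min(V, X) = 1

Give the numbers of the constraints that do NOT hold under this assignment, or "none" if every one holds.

C1: 3 / 3 = 1, so 3 divides 3 — holds.
C2: 3 = 9*0 + 3, so 9 does not divide 3 — does not hold.
C3: X + S = 3 + 3 = 6; 6 ≤ 8 — holds.
C4: values 1 < 3 < 4 — holds.
C5: X = S = 3, not all different — does not hold.
C6: min(1, 3) = 1 — holds.

No — constraints 2 and 5 are not satisfied.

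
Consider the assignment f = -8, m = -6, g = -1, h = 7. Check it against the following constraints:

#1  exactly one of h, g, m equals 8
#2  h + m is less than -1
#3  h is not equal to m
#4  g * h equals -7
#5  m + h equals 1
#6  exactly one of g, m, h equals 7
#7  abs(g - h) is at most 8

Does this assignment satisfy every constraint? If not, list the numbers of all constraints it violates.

Constraints 1 and 2 do not hold.

#1 h=7, g=-1, m=-6; 0 of them equal 8, not exactly one  no
#2 h + m = 7 + (-6) = 1; 1 ≥ -1, bound -1 not met  no
#3 h = 7, m = -6; distinct  yes
#4 g * h = -1 * 7 = -7  yes
#5 m + h = -6 + 7 = 1  yes
#6 g=-1, m=-6, h=7; 1 of them equals 7  yes
#7 abs(-1 - 7) = 8; 8 ≤ 8  yes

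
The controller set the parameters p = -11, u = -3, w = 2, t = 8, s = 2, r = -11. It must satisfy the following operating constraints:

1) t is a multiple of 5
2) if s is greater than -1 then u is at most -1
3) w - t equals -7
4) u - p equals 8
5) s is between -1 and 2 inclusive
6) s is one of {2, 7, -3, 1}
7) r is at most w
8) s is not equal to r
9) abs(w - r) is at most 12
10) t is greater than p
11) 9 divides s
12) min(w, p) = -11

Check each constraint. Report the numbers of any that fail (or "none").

Constraints 1, 3, 9, 11 do not hold.

1) 8 = 5*1 + 3, so 5 does not divide 8 — does not hold.
2) s = 2 > -1, so we need u ≤ -1; u = -3 ≤ -1 — holds.
3) w - t = 2 - 8 = -6, not -7 — does not hold.
4) u - p = -3 - (-11) = 8 — holds.
5) s = 2 lies in [-1, 2] — holds.
6) s = 2 is in {2, 7, -3, 1} — holds.
7) r = -11, w = 2; -11 ≤ 2 — holds.
8) s = 2, r = -11; distinct — holds.
9) abs(2 - (-11)) = 13; 13 > 12, exceeds bound 12 — does not hold.
10) t = 8, p = -11; 8 > -11 — holds.
11) 2 = 9*0 + 2, so 9 does not divide 2 — does not hold.
12) min(2, -11) = -11 — holds.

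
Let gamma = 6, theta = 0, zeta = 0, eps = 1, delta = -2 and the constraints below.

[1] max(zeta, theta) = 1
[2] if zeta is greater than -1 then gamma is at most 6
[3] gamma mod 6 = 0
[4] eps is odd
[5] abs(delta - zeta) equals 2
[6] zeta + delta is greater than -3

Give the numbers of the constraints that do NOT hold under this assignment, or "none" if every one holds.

Constraint 1 does not hold.

[1] max(0, 0) = 0, not 1 — fails.
[2] zeta = 0 > -1, so we need gamma ≤ 6; gamma = 6 ≤ 6 — holds.
[3] 6 mod 6 = 0 — holds.
[4] eps = 1 is odd — holds.
[5] abs(-2 - 0) = 2 — holds.
[6] zeta + delta = 0 + (-2) = -2; -2 > -3 — holds.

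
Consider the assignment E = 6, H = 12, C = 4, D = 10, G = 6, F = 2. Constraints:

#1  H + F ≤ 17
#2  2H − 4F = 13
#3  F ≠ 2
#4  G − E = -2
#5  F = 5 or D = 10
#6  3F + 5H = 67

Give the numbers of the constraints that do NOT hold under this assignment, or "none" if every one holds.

Constraints 2, 3, 4, and 6 do not hold.

#1 H + F = 12 + 2 = 14; 14 ≤ 17 — OK.
#2 2H − 4F = 2(12) − 4(2) = 16, not 13 — violated.
#3 F = 2, but 2 is required to differ — violated.
#4 G − E = 6 − 6 = 0, not -2 — violated.
#5 F = 2 ≠ 5, but D = 10 = 10 (second disjunct) — OK.
#6 3F + 5H = 3(2) + 5(12) = 66, not 67 — violated.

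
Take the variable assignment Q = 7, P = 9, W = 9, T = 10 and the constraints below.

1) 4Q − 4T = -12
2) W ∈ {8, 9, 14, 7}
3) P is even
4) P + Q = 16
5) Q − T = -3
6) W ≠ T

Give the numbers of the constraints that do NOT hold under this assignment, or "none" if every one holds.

The assignment fails constraint 3.

1) 4Q − 4T = 4(7) − 4(10) = -12 — holds.
2) W = 9 is in {8, 9, 14, 7} — holds.
3) P = 9 is odd — fails.
4) P + Q = 9 + 7 = 16 — holds.
5) Q − T = 7 − 10 = -3 — holds.
6) W = 9, T = 10; distinct — holds.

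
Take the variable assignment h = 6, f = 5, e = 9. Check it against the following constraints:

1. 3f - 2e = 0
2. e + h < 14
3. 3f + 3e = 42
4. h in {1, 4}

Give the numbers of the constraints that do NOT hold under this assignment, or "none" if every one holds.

1. 3f - 2e = 3(5) - 2(9) = -3, not 0 — does not hold.
2. e + h = 9 + 6 = 15; 15 ≥ 14, bound 14 not met — does not hold.
3. 3f + 3e = 3(5) + 3(9) = 42 — holds.
4. h = 6 is not in {1, 4} — does not hold.

Constraints 1, 2, 4 are violated.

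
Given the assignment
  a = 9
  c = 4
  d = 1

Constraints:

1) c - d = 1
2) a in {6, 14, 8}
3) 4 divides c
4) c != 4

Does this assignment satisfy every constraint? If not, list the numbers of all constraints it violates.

1) c - d = 4 - 1 = 3, not 1 — violated.
2) a = 9 is not in {6, 14, 8} — violated.
3) 4 / 4 = 1, so 4 divides 4 — OK.
4) c = 4, but 4 is required to differ — violated.

The assignment fails constraints 1, 2, 4.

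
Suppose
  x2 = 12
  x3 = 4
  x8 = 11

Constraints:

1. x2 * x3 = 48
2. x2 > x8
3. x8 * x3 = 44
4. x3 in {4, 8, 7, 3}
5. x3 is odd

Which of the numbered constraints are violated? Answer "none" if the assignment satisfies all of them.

Constraint 5 does not hold.

1. x2 * x3 = 12 * 4 = 48  true
2. x2 = 12, x8 = 11; 12 > 11  true
3. x8 * x3 = 11 * 4 = 44  true
4. x3 = 4 is in {4, 8, 7, 3}  true
5. x3 = 4 is even  false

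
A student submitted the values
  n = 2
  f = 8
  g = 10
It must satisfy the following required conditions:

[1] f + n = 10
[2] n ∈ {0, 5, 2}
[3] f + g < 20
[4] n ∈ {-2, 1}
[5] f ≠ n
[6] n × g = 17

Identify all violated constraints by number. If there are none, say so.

[1] f + n = 8 + 2 = 10 — holds.
[2] n = 2 is in {0, 5, 2} — holds.
[3] f + g = 8 + 10 = 18; 18 < 20 — holds.
[4] n = 2 is not in {-2, 1} — does not hold.
[5] f = 8, n = 2; distinct — holds.
[6] n × g = 2 × 10 = 20, not 17 — does not hold.

No — constraints 4, 6 are not satisfied.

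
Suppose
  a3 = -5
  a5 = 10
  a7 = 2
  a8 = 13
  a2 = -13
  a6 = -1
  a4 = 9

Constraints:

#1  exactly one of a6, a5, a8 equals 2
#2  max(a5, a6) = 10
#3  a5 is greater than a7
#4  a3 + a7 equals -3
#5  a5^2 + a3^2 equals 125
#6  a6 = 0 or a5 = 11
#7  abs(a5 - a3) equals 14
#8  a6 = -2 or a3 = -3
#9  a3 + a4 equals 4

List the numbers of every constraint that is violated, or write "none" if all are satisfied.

#1 a6=-1, a5=10, a8=13; 0 of them equal 2, not exactly one — fails.
#2 max(10, -1) = 10 — holds.
#3 a5 = 10, a7 = 2; 10 > 2 — holds.
#4 a3 + a7 = -5 + 2 = -3 — holds.
#5 a5^2 + a3^2 = 10^2 + (-5)^2 = 100 + 25 = 125 — holds.
#6 a6 = -1 ≠ 0 and a5 = 10 ≠ 11; both disjuncts false — fails.
#7 abs(10 - (-5)) = 15, not 14 — fails.
#8 a6 = -1 ≠ -2 and a3 = -5 ≠ -3; both disjuncts false — fails.
#9 a3 + a4 = -5 + 9 = 4 — holds.

The assignment fails constraints 1, 6, 7, 8.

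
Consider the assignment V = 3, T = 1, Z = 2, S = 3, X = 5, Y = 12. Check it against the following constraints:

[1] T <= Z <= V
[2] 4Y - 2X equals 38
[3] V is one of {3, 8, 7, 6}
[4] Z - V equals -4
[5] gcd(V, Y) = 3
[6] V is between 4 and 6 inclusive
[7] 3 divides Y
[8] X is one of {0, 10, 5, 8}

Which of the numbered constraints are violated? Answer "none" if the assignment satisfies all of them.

Violated: 4, 6.

[1] values 1 <= 2 <= 3  ✔
[2] 4Y - 2X = 4(12) - 2(5) = 38  ✔
[3] V = 3 is in {3, 8, 7, 6}  ✔
[4] Z - V = 2 - 3 = -1, not -4  ✘
[5] gcd(3, 12) = 3  ✔
[6] V = 3 is outside [4, 6]  ✘
[7] 12 / 3 = 4, so 3 divides 12  ✔
[8] X = 5 is in {0, 10, 5, 8}  ✔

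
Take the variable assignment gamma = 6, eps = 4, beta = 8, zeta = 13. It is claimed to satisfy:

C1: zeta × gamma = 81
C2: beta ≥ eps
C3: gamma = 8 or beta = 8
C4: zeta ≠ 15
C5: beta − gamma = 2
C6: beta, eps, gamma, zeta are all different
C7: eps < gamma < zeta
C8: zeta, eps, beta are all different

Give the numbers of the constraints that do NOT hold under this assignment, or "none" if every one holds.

No — constraint 1 is not satisfied.

C1: zeta × gamma = 13 × 6 = 78, not 81  no
C2: beta = 8, eps = 4; 8 ≥ 4  yes
C3: gamma = 6 ≠ 8, but beta = 8 = 8 (second disjunct)  yes
C4: zeta = 13, and 13 ≠ 15  yes
C5: beta − gamma = 8 − 6 = 2  yes
C6: values 8, 4, 6, 13 are pairwise distinct  yes
C7: values 4 < 6 < 13  yes
C8: values 13, 4, 8 are pairwise distinct  yes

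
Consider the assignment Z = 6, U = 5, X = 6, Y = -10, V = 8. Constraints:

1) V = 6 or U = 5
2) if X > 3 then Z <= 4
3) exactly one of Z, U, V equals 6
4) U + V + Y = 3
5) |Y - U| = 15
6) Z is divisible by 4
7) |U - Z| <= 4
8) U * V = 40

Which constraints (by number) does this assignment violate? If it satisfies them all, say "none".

Violated: 2 and 6.

1) V = 8 ≠ 6, but U = 5 = 5 (second disjunct)  holds
2) X = 6 > 3, so we need Z ≤ 4; but Z = 6 > 4  fails
3) Z=6, U=5, V=8; 1 of them equals 6  holds
4) U + V + Y = 5 + 8 + (-10) = 3  holds
5) |-10 - 5| = 15  holds
6) 6 = 4*1 + 2, so 4 does not divide 6  fails
7) |5 - 6| = 1; 1 ≤ 4  holds
8) U * V = 5 * 8 = 40  holds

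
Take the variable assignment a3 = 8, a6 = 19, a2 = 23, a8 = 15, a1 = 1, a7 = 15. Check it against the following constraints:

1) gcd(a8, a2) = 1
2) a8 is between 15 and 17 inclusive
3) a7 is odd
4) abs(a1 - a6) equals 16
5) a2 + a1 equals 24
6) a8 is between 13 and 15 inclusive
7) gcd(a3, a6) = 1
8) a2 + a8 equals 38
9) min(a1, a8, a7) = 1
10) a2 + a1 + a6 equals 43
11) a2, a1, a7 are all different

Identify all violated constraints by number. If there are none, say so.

Violated: 4.

1) gcd(15, 23) = 1  ✔
2) a8 = 15 lies in [15, 17]  ✔
3) a7 = 15 is odd  ✔
4) abs(1 - 19) = 18, not 16  ✘
5) a2 + a1 = 23 + 1 = 24  ✔
6) a8 = 15 lies in [13, 15]  ✔
7) gcd(8, 19) = 1  ✔
8) a2 + a8 = 23 + 15 = 38  ✔
9) min(1, 15, 15) = 1  ✔
10) a2 + a1 + a6 = 23 + 1 + 19 = 43  ✔
11) values 23, 1, 15 are pairwise distinct  ✔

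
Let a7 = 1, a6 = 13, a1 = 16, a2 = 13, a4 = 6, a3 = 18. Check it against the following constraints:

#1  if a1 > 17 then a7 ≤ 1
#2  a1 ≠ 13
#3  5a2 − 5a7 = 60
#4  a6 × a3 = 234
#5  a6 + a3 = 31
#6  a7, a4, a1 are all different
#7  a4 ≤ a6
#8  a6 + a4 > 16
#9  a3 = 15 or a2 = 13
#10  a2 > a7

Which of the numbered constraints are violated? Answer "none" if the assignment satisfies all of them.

No violations.

#1 a1 = 16, not > 17; antecedent false, conditional vacuously true  true
#2 a1 = 16, and 16 ≠ 13  true
#3 5a2 − 5a7 = 5(13) − 5(1) = 60  true
#4 a6 × a3 = 13 × 18 = 234  true
#5 a6 + a3 = 13 + 18 = 31  true
#6 values 1, 6, 16 are pairwise distinct  true
#7 a4 = 6, a6 = 13; 6 ≤ 13  true
#8 a6 + a4 = 13 + 6 = 19; 19 > 16  true
#9 a3 = 18 ≠ 15, but a2 = 13 = 13 (second disjunct)  true
#10 a2 = 13, a7 = 1; 13 > 1  true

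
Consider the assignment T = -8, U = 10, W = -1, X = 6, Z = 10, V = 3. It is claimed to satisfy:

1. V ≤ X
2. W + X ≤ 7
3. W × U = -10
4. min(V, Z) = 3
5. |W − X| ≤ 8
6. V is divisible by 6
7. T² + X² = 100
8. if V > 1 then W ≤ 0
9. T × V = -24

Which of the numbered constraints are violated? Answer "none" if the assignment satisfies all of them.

Constraint 6 is violated.

1. V = 3, X = 6; 3 ≤ 6 — satisfied.
2. W + X = -1 + 6 = 5; 5 ≤ 7 — satisfied.
3. W × U = -1 × 10 = -10 — satisfied.
4. min(3, 10) = 3 — satisfied.
5. |-1 − 6| = 7; 7 ≤ 8 — satisfied.
6. 3 = 6×0 + 3, so 6 does not divide 3 — violated.
7. T² + X² = (-8)² + 6² = 64 + 36 = 100 — satisfied.
8. V = 3 > 1, so we need W ≤ 0; W = -1 ≤ 0 — satisfied.
9. T × V = -8 × 3 = -24 — satisfied.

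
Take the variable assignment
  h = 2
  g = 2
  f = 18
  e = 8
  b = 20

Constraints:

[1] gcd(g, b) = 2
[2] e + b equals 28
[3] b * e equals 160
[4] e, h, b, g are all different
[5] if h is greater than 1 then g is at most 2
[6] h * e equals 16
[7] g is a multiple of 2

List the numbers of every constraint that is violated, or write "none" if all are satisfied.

Constraint 4 does not hold.

[1] gcd(2, 20) = 2  holds
[2] e + b = 8 + 20 = 28  holds
[3] b * e = 20 * 8 = 160  holds
[4] h = g = 2, not all different  fails
[5] h = 2 > 1, so we need g ≤ 2; g = 2 ≤ 2  holds
[6] h * e = 2 * 8 = 16  holds
[7] 2 / 2 = 1, so 2 divides 2  holds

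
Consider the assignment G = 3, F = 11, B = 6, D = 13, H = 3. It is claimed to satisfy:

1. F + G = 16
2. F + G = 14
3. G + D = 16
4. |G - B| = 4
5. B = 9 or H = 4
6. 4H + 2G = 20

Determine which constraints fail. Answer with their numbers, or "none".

Violated: 1, 4, 5, 6.

1. F + G = 11 + 3 = 14, not 16  false
2. F + G = 11 + 3 = 14  true
3. G + D = 3 + 13 = 16  true
4. |3 - 6| = 3, not 4  false
5. B = 6 ≠ 9 and H = 3 ≠ 4; both disjuncts false  false
6. 4H + 2G = 4(3) + 2(3) = 18, not 20  false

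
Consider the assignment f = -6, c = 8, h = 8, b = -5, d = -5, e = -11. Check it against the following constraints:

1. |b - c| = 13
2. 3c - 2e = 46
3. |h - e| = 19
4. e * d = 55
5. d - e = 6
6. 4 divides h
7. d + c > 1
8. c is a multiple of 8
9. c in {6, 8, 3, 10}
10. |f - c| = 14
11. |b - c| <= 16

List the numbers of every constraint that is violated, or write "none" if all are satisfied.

1. |-5 - 8| = 13  ✓
2. 3c - 2e = 3(8) - 2(-11) = 46  ✓
3. |8 - (-11)| = 19  ✓
4. e * d = -11 * (-5) = 55  ✓
5. d - e = -5 - (-11) = 6  ✓
6. 8 / 4 = 2, so 4 divides 8  ✓
7. d + c = -5 + 8 = 3; 3 > 1  ✓
8. 8 / 8 = 1, so 8 divides 8  ✓
9. c = 8 is in {6, 8, 3, 10}  ✓
10. |-6 - 8| = 14  ✓
11. |-5 - 8| = 13; 13 ≤ 16  ✓

The assignment satisfies every constraint.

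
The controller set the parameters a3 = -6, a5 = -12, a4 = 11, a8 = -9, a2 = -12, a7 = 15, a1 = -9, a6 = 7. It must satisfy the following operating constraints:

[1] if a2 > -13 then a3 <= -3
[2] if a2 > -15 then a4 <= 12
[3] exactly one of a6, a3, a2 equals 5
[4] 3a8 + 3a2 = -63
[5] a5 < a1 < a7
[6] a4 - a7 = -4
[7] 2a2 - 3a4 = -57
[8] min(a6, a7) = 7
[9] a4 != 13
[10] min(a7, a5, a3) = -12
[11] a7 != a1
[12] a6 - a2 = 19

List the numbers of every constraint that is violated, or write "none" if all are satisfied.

[1] a2 = -12 > -13, so we need a3 ≤ -3; a3 = -6 ≤ -3 — holds.
[2] a2 = -12 > -15, so we need a4 ≤ 12; a4 = 11 ≤ 12 — holds.
[3] a6=7, a3=-6, a2=-12; 0 of them equal 5, not exactly one — fails.
[4] 3a8 + 3a2 = 3(-9) + 3(-12) = -63 — holds.
[5] values -12 < -9 < 15 — holds.
[6] a4 - a7 = 11 - 15 = -4 — holds.
[7] 2a2 - 3a4 = 2(-12) - 3(11) = -57 — holds.
[8] min(7, 15) = 7 — holds.
[9] a4 = 11, and 11 ≠ 13 — holds.
[10] min(15, -12, -6) = -12 — holds.
[11] a7 = 15, a1 = -9; distinct — holds.
[12] a6 - a2 = 7 - (-12) = 19 — holds.

Constraint 3 is violated.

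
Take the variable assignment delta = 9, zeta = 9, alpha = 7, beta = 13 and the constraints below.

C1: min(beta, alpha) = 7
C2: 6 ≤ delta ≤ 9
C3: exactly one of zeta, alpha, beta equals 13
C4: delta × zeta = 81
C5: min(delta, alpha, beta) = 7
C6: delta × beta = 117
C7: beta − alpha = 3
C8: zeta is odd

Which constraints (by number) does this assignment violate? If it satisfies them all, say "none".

The assignment fails constraint 7.

C1: min(13, 7) = 7 — holds.
C2: delta = 9 lies in [6, 9] — holds.
C3: zeta=9, alpha=7, beta=13; 1 of them equals 13 — holds.
C4: delta × zeta = 9 × 9 = 81 — holds.
C5: min(9, 7, 13) = 7 — holds.
C6: delta × beta = 9 × 13 = 117 — holds.
C7: beta − alpha = 13 − 7 = 6, not 3 — fails.
C8: zeta = 9 is odd — holds.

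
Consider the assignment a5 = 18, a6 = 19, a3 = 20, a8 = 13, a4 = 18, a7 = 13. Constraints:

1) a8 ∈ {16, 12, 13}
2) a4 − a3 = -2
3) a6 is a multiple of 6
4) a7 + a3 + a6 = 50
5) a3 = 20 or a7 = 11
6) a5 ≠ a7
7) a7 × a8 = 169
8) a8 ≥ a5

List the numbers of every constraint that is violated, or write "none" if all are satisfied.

Violated: 3, 4, and 8.

1) a8 = 13 is in {16, 12, 13} — holds.
2) a4 − a3 = 18 − 20 = -2 — holds.
3) 19 = 6×3 + 1, so 6 does not divide 19 — fails.
4) a7 + a3 + a6 = 13 + 20 + 19 = 52, not 50 — fails.
5) a3 = 20 = 20 (first disjunct) — holds.
6) a5 = 18, a7 = 13; distinct — holds.
7) a7 × a8 = 13 × 13 = 169 — holds.
8) a8 = 13, a5 = 18; 13 < 18 (want ≥) — fails.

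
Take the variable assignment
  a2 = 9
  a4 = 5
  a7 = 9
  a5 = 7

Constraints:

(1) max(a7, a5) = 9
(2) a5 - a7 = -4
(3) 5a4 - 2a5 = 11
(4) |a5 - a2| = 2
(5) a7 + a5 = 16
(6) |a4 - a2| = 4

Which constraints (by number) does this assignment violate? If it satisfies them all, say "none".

Constraint 2 does not hold.

(1) max(9, 7) = 9 — holds.
(2) a5 - a7 = 7 - 9 = -2, not -4 — fails.
(3) 5a4 - 2a5 = 5(5) - 2(7) = 11 — holds.
(4) |7 - 9| = 2 — holds.
(5) a7 + a5 = 9 + 7 = 16 — holds.
(6) |5 - 9| = 4 — holds.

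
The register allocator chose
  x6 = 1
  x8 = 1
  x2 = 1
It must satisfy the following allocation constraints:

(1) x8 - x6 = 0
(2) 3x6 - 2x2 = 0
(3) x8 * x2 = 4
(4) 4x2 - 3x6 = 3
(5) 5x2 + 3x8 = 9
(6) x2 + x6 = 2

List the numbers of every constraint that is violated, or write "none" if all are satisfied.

Constraints 2, 3, 4, 5 do not hold.

(1) x8 - x6 = 1 - 1 = 0  ✔
(2) 3x6 - 2x2 = 3(1) - 2(1) = 1, not 0  ✘
(3) x8 * x2 = 1 * 1 = 1, not 4  ✘
(4) 4x2 - 3x6 = 4(1) - 3(1) = 1, not 3  ✘
(5) 5x2 + 3x8 = 5(1) + 3(1) = 8, not 9  ✘
(6) x2 + x6 = 1 + 1 = 2  ✔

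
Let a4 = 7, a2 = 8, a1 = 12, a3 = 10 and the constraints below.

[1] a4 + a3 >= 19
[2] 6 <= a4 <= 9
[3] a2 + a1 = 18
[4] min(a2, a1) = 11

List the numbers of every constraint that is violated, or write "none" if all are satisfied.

Constraints 1, 3, and 4 are violated.

[1] a4 + a3 = 7 + 10 = 17; 17 < 19, bound 19 not met  no
[2] a4 = 7 lies in [6, 9]  yes
[3] a2 + a1 = 8 + 12 = 20, not 18  no
[4] min(8, 12) = 8, not 11  no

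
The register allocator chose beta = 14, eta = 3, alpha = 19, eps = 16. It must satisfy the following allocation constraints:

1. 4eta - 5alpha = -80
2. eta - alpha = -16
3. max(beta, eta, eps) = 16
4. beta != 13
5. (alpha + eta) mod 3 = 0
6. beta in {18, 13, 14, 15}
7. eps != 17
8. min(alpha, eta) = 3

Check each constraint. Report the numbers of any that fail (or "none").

Constraints 1 and 5 are violated.

1. 4eta - 5alpha = 4(3) - 5(19) = -83, not -80 — violated.
2. eta - alpha = 3 - 19 = -16 — OK.
3. max(14, 3, 16) = 16 — OK.
4. beta = 14, and 14 ≠ 13 — OK.
5. alpha + eta = 22; 22 mod 3 = 1, not 0 — violated.
6. beta = 14 is in {18, 13, 14, 15} — OK.
7. eps = 16, and 16 ≠ 17 — OK.
8. min(19, 3) = 3 — OK.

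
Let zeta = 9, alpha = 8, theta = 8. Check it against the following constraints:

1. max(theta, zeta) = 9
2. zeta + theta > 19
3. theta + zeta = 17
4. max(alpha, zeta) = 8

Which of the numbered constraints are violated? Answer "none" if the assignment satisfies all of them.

Constraints 2, 4 are violated.

1. max(8, 9) = 9  holds
2. zeta + theta = 9 + 8 = 17; 17 ≤ 19, bound 19 not met  fails
3. theta + zeta = 8 + 9 = 17  holds
4. max(8, 9) = 9, not 8  fails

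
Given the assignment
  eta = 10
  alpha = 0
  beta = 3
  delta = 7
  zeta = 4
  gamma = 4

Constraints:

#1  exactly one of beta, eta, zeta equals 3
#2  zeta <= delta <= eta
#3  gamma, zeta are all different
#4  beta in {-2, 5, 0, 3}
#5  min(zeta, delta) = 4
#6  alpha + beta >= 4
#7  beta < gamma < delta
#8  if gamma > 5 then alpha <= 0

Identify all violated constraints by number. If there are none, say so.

Constraints 3 and 6 are violated.

#1 beta=3, eta=10, zeta=4; 1 of them equals 3 — holds.
#2 values 4 <= 7 <= 10 — holds.
#3 gamma = zeta = 4, not all different — does not hold.
#4 beta = 3 is in {-2, 5, 0, 3} — holds.
#5 min(4, 7) = 4 — holds.
#6 alpha + beta = 0 + 3 = 3; 3 < 4, bound 4 not met — does not hold.
#7 values 3 < 4 < 7 — holds.
#8 gamma = 4, not > 5; antecedent false, conditional vacuously true — holds.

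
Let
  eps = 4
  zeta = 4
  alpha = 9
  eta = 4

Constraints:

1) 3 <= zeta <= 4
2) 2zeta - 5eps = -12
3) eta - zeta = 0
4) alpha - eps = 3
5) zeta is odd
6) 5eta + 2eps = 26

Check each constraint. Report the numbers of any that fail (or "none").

No — constraints 4, 5, and 6 are not satisfied.

1) zeta = 4 lies in [3, 4]  yes
2) 2zeta - 5eps = 2(4) - 5(4) = -12  yes
3) eta - zeta = 4 - 4 = 0  yes
4) alpha - eps = 9 - 4 = 5, not 3  no
5) zeta = 4 is even  no
6) 5eta + 2eps = 5(4) + 2(4) = 28, not 26  no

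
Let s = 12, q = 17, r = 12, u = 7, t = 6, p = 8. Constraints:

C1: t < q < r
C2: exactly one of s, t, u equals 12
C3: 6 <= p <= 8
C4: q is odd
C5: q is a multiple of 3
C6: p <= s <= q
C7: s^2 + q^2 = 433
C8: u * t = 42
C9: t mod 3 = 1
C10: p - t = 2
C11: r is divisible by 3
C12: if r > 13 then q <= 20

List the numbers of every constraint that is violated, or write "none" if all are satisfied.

C1: values 6, 17, 12; q = 17 is not < r = 12 — does not hold.
C2: s=12, t=6, u=7; 1 of them equals 12 — holds.
C3: p = 8 lies in [6, 8] — holds.
C4: q = 17 is odd — holds.
C5: 17 = 3*5 + 2, so 3 does not divide 17 — does not hold.
C6: values 8 <= 12 <= 17 — holds.
C7: s^2 + q^2 = 12^2 + 17^2 = 144 + 289 = 433 — holds.
C8: u * t = 7 * 6 = 42 — holds.
C9: 6 mod 3 = 0, not 1 — does not hold.
C10: p - t = 8 - 6 = 2 — holds.
C11: 12 / 3 = 4, so 3 divides 12 — holds.
C12: r = 12, not > 13; antecedent false, conditional vacuously true — holds.

Violated: 1, 5, and 9.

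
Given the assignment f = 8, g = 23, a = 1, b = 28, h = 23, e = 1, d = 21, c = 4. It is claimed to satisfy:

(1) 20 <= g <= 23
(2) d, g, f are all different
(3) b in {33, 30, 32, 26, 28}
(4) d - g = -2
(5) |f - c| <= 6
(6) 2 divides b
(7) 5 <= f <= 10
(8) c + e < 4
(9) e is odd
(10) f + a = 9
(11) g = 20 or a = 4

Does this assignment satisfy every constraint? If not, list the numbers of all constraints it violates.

(1) g = 23 lies in [20, 23] — OK.
(2) values 21, 23, 8 are pairwise distinct — OK.
(3) b = 28 is in {33, 30, 32, 26, 28} — OK.
(4) d - g = 21 - 23 = -2 — OK.
(5) |8 - 4| = 4; 4 ≤ 6 — OK.
(6) 28 / 2 = 14, so 2 divides 28 — OK.
(7) f = 8 lies in [5, 10] — OK.
(8) c + e = 4 + 1 = 5; 5 ≥ 4, bound 4 not met — violated.
(9) e = 1 is odd — OK.
(10) f + a = 8 + 1 = 9 — OK.
(11) g = 23 ≠ 20 and a = 1 ≠ 4; both disjuncts false — violated.

Constraints 8, 11 are violated.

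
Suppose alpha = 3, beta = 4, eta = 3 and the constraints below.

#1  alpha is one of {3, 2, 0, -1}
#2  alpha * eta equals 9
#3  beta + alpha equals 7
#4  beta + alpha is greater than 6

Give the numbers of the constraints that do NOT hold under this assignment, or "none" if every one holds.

#1 alpha = 3 is in {3, 2, 0, -1} — satisfied.
#2 alpha * eta = 3 * 3 = 9 — satisfied.
#3 beta + alpha = 4 + 3 = 7 — satisfied.
#4 beta + alpha = 4 + 3 = 7; 7 > 6 — satisfied.

Yes — all constraints hold.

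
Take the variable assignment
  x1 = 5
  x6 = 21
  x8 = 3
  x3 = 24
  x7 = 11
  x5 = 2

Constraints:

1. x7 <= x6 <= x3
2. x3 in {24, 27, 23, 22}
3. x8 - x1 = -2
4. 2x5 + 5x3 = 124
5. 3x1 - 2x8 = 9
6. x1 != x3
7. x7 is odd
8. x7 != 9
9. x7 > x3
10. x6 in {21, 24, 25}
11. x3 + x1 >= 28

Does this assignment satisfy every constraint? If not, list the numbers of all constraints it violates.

No — constraint 9 is not satisfied.

1. values 11 <= 21 <= 24  ✓
2. x3 = 24 is in {24, 27, 23, 22}  ✓
3. x8 - x1 = 3 - 5 = -2  ✓
4. 2x5 + 5x3 = 2(2) + 5(24) = 124  ✓
5. 3x1 - 2x8 = 3(5) - 2(3) = 9  ✓
6. x1 = 5, x3 = 24; distinct  ✓
7. x7 = 11 is odd  ✓
8. x7 = 11, and 11 ≠ 9  ✓
9. x7 = 11, x3 = 24; 11 ≤ 24 (want >)  ✗
10. x6 = 21 is in {21, 24, 25}  ✓
11. x3 + x1 = 24 + 5 = 29; 29 ≥ 28  ✓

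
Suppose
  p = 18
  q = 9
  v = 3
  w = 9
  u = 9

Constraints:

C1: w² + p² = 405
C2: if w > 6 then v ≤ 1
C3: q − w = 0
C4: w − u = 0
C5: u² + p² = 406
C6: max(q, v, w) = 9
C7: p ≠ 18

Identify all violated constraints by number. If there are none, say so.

C1: w² + p² = 9² + 18² = 81 + 324 = 405 — holds.
C2: w = 9 > 6, so we need v ≤ 1; but v = 3 > 1 — fails.
C3: q − w = 9 − 9 = 0 — holds.
C4: w − u = 9 − 9 = 0 — holds.
C5: u² + p² = 9² + 18² = 81 + 324 = 405, not 406 — fails.
C6: max(9, 3, 9) = 9 — holds.
C7: p = 18, but 18 is required to differ — fails.

Constraints 2, 5, and 7 do not hold.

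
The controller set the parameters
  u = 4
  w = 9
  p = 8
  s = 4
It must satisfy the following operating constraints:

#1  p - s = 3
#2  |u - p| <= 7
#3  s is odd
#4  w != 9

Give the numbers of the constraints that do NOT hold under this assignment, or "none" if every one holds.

Constraints 1, 3, 4 do not hold.

#1 p - s = 8 - 4 = 4, not 3 — fails.
#2 |4 - 8| = 4; 4 ≤ 7 — holds.
#3 s = 4 is even — fails.
#4 w = 9, but 9 is required to differ — fails.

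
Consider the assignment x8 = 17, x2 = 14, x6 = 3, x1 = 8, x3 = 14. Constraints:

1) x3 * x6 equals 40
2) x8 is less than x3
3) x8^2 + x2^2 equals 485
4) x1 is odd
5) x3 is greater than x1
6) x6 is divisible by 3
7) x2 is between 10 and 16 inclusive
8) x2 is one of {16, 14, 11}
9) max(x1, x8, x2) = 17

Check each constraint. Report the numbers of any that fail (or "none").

The assignment fails constraints 1, 2, and 4.

1) x3 * x6 = 14 * 3 = 42, not 40  fails
2) x8 = 17, x3 = 14; 17 ≥ 14 (want <)  fails
3) x8^2 + x2^2 = 17^2 + 14^2 = 289 + 196 = 485  holds
4) x1 = 8 is even  fails
5) x3 = 14, x1 = 8; 14 > 8  holds
6) 3 / 3 = 1, so 3 divides 3  holds
7) x2 = 14 lies in [10, 16]  holds
8) x2 = 14 is in {16, 14, 11}  holds
9) max(8, 17, 14) = 17  holds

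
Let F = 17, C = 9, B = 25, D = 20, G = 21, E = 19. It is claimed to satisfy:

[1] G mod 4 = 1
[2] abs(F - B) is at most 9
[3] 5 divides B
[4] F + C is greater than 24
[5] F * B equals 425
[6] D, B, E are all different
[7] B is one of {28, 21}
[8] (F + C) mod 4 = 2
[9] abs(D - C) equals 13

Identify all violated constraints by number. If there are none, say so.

Constraints 7 and 9 are violated.

[1] 21 mod 4 = 1 — holds.
[2] abs(17 - 25) = 8; 8 ≤ 9 — holds.
[3] 25 / 5 = 5, so 5 divides 25 — holds.
[4] F + C = 17 + 9 = 26; 26 > 24 — holds.
[5] F * B = 17 * 25 = 425 — holds.
[6] values 20, 25, 19 are pairwise distinct — holds.
[7] B = 25 is not in {28, 21} — fails.
[8] F + C = 26; 26 mod 4 = 2 — holds.
[9] abs(20 - 9) = 11, not 13 — fails.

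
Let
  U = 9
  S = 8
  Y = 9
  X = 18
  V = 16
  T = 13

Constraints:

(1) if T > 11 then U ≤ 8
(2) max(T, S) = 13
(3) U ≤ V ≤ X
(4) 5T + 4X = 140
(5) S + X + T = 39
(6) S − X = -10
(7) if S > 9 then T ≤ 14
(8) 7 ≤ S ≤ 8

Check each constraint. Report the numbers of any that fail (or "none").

Constraints 1 and 4 are violated.

(1) T = 13 > 11, so we need U ≤ 8; but U = 9 > 8  ✘
(2) max(13, 8) = 13  ✔
(3) values 9 ≤ 16 ≤ 18  ✔
(4) 5T + 4X = 5(13) + 4(18) = 137, not 140  ✘
(5) S + X + T = 8 + 18 + 13 = 39  ✔
(6) S − X = 8 − 18 = -10  ✔
(7) S = 8, not > 9; antecedent false, conditional vacuously true  ✔
(8) S = 8 lies in [7, 8]  ✔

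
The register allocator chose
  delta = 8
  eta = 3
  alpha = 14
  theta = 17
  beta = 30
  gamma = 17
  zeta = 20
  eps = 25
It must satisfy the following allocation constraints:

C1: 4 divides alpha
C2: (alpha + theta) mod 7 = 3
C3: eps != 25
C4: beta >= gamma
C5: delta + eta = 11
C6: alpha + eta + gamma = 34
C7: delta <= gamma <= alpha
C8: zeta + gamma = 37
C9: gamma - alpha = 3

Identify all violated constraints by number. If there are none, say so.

Constraints 1, 3, and 7 do not hold.

C1: 14 = 4*3 + 2, so 4 does not divide 14  fails
C2: alpha + theta = 31; 31 mod 7 = 3  holds
C3: eps = 25, but 25 is required to differ  fails
C4: beta = 30, gamma = 17; 30 ≥ 17  holds
C5: delta + eta = 8 + 3 = 11  holds
C6: alpha + eta + gamma = 14 + 3 + 17 = 34  holds
C7: values 8, 17, 14; gamma = 17 is not <= alpha = 14  fails
C8: zeta + gamma = 20 + 17 = 37  holds
C9: gamma - alpha = 17 - 14 = 3  holds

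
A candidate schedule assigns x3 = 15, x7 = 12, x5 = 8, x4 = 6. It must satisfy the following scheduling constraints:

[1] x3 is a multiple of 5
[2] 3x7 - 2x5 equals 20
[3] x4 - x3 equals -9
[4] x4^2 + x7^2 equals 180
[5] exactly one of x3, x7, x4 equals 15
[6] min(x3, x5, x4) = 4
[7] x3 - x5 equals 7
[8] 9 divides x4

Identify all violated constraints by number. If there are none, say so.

Violated: 6, 8.

[1] 15 / 5 = 3, so 5 divides 15 — satisfied.
[2] 3x7 - 2x5 = 3(12) - 2(8) = 20 — satisfied.
[3] x4 - x3 = 6 - 15 = -9 — satisfied.
[4] x4^2 + x7^2 = 6^2 + 12^2 = 36 + 144 = 180 — satisfied.
[5] x3=15, x7=12, x4=6; 1 of them equals 15 — satisfied.
[6] min(15, 8, 6) = 6, not 4 — violated.
[7] x3 - x5 = 15 - 8 = 7 — satisfied.
[8] 6 = 9*0 + 6, so 9 does not divide 6 — violated.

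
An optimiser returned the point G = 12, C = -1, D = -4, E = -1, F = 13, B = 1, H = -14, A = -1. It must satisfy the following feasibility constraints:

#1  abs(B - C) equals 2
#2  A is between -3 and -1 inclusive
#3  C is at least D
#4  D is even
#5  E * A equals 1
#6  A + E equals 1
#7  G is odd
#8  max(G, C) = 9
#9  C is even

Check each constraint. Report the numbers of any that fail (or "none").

#1 abs(1 - (-1)) = 2 — holds.
#2 A = -1 lies in [-3, -1] — holds.
#3 C = -1, D = -4; -1 ≥ -4 — holds.
#4 D = -4 is even — holds.
#5 E * A = -1 * (-1) = 1 — holds.
#6 A + E = -1 + (-1) = -2, not 1 — fails.
#7 G = 12 is even — fails.
#8 max(12, -1) = 12, not 9 — fails.
#9 C = -1 is odd — fails.

Constraints 6, 7, 8, 9 are violated.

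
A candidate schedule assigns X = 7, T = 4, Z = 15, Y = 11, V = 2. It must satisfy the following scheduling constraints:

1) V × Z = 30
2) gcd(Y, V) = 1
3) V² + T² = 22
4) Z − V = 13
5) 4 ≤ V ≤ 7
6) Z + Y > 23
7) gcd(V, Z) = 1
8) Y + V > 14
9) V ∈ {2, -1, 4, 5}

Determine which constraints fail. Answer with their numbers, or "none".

Violated: 3, 5, and 8.

1) V × Z = 2 × 15 = 30 — holds.
2) gcd(11, 2) = 1 — holds.
3) V² + T² = 2² + 4² = 4 + 16 = 20, not 22 — fails.
4) Z − V = 15 − 2 = 13 — holds.
5) V = 2 is outside [4, 7] — fails.
6) Z + Y = 15 + 11 = 26; 26 > 23 — holds.
7) gcd(2, 15) = 1 — holds.
8) Y + V = 11 + 2 = 13; 13 ≤ 14, bound 14 not met — fails.
9) V = 2 is in {2, -1, 4, 5} — holds.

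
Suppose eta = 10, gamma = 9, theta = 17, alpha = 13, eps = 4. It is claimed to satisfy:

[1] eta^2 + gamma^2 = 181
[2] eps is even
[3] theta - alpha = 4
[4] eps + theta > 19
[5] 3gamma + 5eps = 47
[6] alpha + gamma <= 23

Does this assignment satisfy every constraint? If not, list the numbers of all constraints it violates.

[1] eta^2 + gamma^2 = 10^2 + 9^2 = 100 + 81 = 181 — holds.
[2] eps = 4 is even — holds.
[3] theta - alpha = 17 - 13 = 4 — holds.
[4] eps + theta = 4 + 17 = 21; 21 > 19 — holds.
[5] 3gamma + 5eps = 3(9) + 5(4) = 47 — holds.
[6] alpha + gamma = 13 + 9 = 22; 22 ≤ 23 — holds.

All constraints are satisfied.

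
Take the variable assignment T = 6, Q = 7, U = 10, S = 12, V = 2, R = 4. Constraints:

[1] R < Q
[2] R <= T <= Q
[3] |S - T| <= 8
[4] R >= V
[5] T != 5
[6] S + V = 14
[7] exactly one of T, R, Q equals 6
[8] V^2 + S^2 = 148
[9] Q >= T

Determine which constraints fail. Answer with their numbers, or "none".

The assignment satisfies every constraint.

[1] R = 4, Q = 7; 4 < 7  holds
[2] values 4 <= 6 <= 7  holds
[3] |12 - 6| = 6; 6 ≤ 8  holds
[4] R = 4, V = 2; 4 ≥ 2  holds
[5] T = 6, and 6 ≠ 5  holds
[6] S + V = 12 + 2 = 14  holds
[7] T=6, R=4, Q=7; 1 of them equals 6  holds
[8] V^2 + S^2 = 2^2 + 12^2 = 4 + 144 = 148  holds
[9] Q = 7, T = 6; 7 ≥ 6  holds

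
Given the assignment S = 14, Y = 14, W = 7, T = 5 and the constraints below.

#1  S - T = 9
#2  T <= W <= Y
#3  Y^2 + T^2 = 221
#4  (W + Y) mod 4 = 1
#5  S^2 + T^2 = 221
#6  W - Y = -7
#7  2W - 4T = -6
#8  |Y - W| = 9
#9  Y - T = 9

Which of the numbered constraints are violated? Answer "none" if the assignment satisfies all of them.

Violated: 8.

#1 S - T = 14 - 5 = 9 — satisfied.
#2 values 5 <= 7 <= 14 — satisfied.
#3 Y^2 + T^2 = 14^2 + 5^2 = 196 + 25 = 221 — satisfied.
#4 W + Y = 21; 21 mod 4 = 1 — satisfied.
#5 S^2 + T^2 = 14^2 + 5^2 = 196 + 25 = 221 — satisfied.
#6 W - Y = 7 - 14 = -7 — satisfied.
#7 2W - 4T = 2(7) - 4(5) = -6 — satisfied.
#8 |14 - 7| = 7, not 9 — violated.
#9 Y - T = 14 - 5 = 9 — satisfied.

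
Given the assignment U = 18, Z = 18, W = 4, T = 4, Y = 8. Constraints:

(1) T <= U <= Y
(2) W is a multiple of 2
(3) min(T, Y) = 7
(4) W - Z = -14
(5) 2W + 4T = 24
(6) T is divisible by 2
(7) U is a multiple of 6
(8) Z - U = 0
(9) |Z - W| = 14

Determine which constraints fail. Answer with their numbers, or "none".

Constraints 1 and 3 do not hold.

(1) values 4, 18, 8; U = 18 is not <= Y = 8 — does not hold.
(2) 4 / 2 = 2, so 2 divides 4 — holds.
(3) min(4, 8) = 4, not 7 — does not hold.
(4) W - Z = 4 - 18 = -14 — holds.
(5) 2W + 4T = 2(4) + 4(4) = 24 — holds.
(6) 4 / 2 = 2, so 2 divides 4 — holds.
(7) 18 / 6 = 3, so 6 divides 18 — holds.
(8) Z - U = 18 - 18 = 0 — holds.
(9) |18 - 4| = 14 — holds.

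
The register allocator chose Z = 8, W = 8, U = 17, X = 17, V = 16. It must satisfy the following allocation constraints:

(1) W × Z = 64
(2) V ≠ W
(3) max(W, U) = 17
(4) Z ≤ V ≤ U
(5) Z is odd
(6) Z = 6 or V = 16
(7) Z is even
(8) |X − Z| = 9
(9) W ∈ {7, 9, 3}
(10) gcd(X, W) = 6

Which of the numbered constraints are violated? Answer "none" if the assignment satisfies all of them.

(1) W × Z = 8 × 8 = 64  yes
(2) V = 16, W = 8; distinct  yes
(3) max(8, 17) = 17  yes
(4) values 8 ≤ 16 ≤ 17  yes
(5) Z = 8 is even  no
(6) Z = 8 ≠ 6, but V = 16 = 16 (second disjunct)  yes
(7) Z = 8 is even  yes
(8) |17 − 8| = 9  yes
(9) W = 8 is not in {7, 9, 3}  no
(10) gcd(17, 8) = 1, not 6  no

Constraints 5, 9, and 10 do not hold.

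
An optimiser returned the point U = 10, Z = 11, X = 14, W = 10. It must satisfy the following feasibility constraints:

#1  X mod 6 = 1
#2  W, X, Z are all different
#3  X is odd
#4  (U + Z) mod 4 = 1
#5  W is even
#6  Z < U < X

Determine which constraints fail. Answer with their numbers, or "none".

Violated: 1, 3, and 6.

#1 14 mod 6 = 2, not 1 — violated.
#2 values 10, 14, 11 are pairwise distinct — OK.
#3 X = 14 is even — violated.
#4 U + Z = 21; 21 mod 4 = 1 — OK.
#5 W = 10 is even — OK.
#6 values 11, 10, 14; Z = 11 is not < U = 10 — violated.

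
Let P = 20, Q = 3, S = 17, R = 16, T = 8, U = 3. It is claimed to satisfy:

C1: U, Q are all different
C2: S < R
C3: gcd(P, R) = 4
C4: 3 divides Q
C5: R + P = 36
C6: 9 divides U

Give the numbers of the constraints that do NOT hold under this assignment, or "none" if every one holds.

Violated: 1, 2, and 6.

C1: U = Q = 3, not all different — fails.
C2: S = 17, R = 16; 17 ≥ 16 (want <) — fails.
C3: gcd(20, 16) = 4 — holds.
C4: 3 / 3 = 1, so 3 divides 3 — holds.
C5: R + P = 16 + 20 = 36 — holds.
C6: 3 = 9*0 + 3, so 9 does not divide 3 — fails.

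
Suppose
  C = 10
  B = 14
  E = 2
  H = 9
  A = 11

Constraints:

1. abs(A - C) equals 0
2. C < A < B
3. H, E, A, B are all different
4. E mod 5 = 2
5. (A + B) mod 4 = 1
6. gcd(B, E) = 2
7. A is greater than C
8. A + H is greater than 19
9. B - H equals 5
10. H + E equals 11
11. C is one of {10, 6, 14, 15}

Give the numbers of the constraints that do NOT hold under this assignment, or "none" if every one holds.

1. abs(11 - 10) = 1, not 0  false
2. values 10 < 11 < 14  true
3. values 9, 2, 11, 14 are pairwise distinct  true
4. 2 mod 5 = 2  true
5. A + B = 25; 25 mod 4 = 1  true
6. gcd(14, 2) = 2  true
7. A = 11, C = 10; 11 > 10  true
8. A + H = 11 + 9 = 20; 20 > 19  true
9. B - H = 14 - 9 = 5  true
10. H + E = 9 + 2 = 11  true
11. C = 10 is in {10, 6, 14, 15}  true

Constraint 1 is violated.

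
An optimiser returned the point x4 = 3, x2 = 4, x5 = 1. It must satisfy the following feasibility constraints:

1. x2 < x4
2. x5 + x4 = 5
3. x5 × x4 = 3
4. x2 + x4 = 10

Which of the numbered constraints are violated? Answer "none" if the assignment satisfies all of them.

No — constraints 1, 2, and 4 are not satisfied.

1. x2 = 4, x4 = 3; 4 ≥ 3 (want <) — violated.
2. x5 + x4 = 1 + 3 = 4, not 5 — violated.
3. x5 × x4 = 1 × 3 = 3 — satisfied.
4. x2 + x4 = 4 + 3 = 7, not 10 — violated.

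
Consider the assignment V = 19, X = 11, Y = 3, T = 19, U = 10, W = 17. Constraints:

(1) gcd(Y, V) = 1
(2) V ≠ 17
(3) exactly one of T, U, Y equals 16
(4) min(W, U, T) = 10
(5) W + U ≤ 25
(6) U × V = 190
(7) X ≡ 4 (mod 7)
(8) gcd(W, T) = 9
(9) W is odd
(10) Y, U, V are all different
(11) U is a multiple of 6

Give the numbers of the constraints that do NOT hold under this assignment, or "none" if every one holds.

Constraints 3, 5, 8, 11 do not hold.

(1) gcd(3, 19) = 1 — holds.
(2) V = 19, and 19 ≠ 17 — holds.
(3) T=19, U=10, Y=3; 0 of them equal 16, not exactly one — does not hold.
(4) min(17, 10, 19) = 10 — holds.
(5) W + U = 17 + 10 = 27; 27 > 25, bound 25 not met — does not hold.
(6) U × V = 10 × 19 = 190 — holds.
(7) 11 mod 7 = 4 — holds.
(8) gcd(17, 19) = 1, not 9 — does not hold.
(9) W = 17 is odd — holds.
(10) values 3, 10, 19 are pairwise distinct — holds.
(11) 10 = 6×1 + 4, so 6 does not divide 10 — does not hold.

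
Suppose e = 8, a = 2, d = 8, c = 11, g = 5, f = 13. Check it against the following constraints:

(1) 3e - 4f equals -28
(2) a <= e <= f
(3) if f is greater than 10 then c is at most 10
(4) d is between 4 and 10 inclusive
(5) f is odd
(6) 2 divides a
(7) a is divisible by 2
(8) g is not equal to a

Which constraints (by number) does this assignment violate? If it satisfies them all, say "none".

(1) 3e - 4f = 3(8) - 4(13) = -28  ✓
(2) values 2 <= 8 <= 13  ✓
(3) f = 13 > 10, so we need c ≤ 10; but c = 11 > 10  ✗
(4) d = 8 lies in [4, 10]  ✓
(5) f = 13 is odd  ✓
(6) 2 / 2 = 1, so 2 divides 2  ✓
(7) 2 / 2 = 1, so 2 divides 2  ✓
(8) g = 5, a = 2; distinct  ✓

No — constraint 3 is not satisfied.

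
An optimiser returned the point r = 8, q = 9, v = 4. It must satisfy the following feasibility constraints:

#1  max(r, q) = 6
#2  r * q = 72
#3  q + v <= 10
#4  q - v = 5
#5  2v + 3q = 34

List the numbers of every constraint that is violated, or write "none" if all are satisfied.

No — constraints 1, 3, and 5 are not satisfied.

#1 max(8, 9) = 9, not 6 — fails.
#2 r * q = 8 * 9 = 72 — holds.
#3 q + v = 9 + 4 = 13; 13 > 10, bound 10 not met — fails.
#4 q - v = 9 - 4 = 5 — holds.
#5 2v + 3q = 2(4) + 3(9) = 35, not 34 — fails.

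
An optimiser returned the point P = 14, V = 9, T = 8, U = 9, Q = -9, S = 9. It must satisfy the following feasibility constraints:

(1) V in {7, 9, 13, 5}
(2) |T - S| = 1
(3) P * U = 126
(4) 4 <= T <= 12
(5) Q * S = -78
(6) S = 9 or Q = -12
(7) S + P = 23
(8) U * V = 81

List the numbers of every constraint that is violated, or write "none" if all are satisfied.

(1) V = 9 is in {7, 9, 13, 5}  OK
(2) |8 - 9| = 1  OK
(3) P * U = 14 * 9 = 126  OK
(4) T = 8 lies in [4, 12]  OK
(5) Q * S = -9 * 9 = -81, not -78  FAIL
(6) S = 9 = 9 (first disjunct)  OK
(7) S + P = 9 + 14 = 23  OK
(8) U * V = 9 * 9 = 81  OK

Constraint 5 does not hold.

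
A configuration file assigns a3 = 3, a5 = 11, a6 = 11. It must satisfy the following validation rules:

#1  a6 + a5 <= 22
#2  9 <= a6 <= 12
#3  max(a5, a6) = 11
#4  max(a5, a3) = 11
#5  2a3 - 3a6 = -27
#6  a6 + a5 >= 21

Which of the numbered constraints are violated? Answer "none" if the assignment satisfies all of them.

#1 a6 + a5 = 11 + 11 = 22; 22 ≤ 22  true
#2 a6 = 11 lies in [9, 12]  true
#3 max(11, 11) = 11  true
#4 max(11, 3) = 11  true
#5 2a3 - 3a6 = 2(3) - 3(11) = -27  true
#6 a6 + a5 = 11 + 11 = 22; 22 ≥ 21  true

Yes — all constraints hold.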